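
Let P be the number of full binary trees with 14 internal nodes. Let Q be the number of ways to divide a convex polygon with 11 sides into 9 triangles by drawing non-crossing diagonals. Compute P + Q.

2679302

The number of full binary trees on 14 internal nodes is the Catalan number C_14. So P = C_14 = 2674440.
A convex 11-gon is triangulated into 9 triangles, and the number of such triangulations is the Catalan number C_{11−2} = C_9. So Q = C_9 = 4862.
P + Q = 2674440 + 4862 = 2679302.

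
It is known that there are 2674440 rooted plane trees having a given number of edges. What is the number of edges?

14

Rooted ordered trees with n edges are counted by C_n; 2674440 = C_14.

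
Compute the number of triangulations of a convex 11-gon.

Triangulations of a convex m-gon are counted by C_{m−2}; with m = 11 this is C_9.
C_9 = 4862.

4862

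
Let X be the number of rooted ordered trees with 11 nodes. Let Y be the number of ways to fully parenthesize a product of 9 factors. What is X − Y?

15366

Rooted ordered (plane) trees on m nodes have m−1 edges and are counted by C_{m−1}; m = 11 gives C_10. So X = C_10 = 16796.
Bracketing 9 factors into binary products is counted by C_{9−1} = C_8. So Y = C_8 = 1430.
X − Y = 16796 − 1430 = 15366.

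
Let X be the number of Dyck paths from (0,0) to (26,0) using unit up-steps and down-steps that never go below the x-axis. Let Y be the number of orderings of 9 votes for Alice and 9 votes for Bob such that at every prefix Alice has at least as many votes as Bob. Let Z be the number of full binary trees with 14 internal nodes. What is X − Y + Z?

A Dyck path with 13 up-steps and 13 down-steps has semilength 13, so there are C_13 of them. So X = C_13 = 742900.
Reading a vote for the leader as '(' and for the other as ')' turns such a sequence into a balanced string of 9 pairs, so the count is C_9. So Y = C_9 = 4862.
Full binary trees with n internal nodes are counted by C_n; here n = 14. So Z = C_14 = 2674440.
X − Y + Z = 742900 − 4862 + 2674440 = 3412478.

3412478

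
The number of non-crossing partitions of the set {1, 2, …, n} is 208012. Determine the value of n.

Non-crossing partitions of [n] are counted by C_n. The Catalan number equal to 208012 is C_12.

12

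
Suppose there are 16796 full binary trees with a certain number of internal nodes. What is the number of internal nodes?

Full binary trees with n internal nodes are counted by C_n; 16796 = C_10.

10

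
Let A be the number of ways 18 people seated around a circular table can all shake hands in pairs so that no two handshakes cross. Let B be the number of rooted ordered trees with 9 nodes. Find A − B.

3432

With 18 = 2·9 people, non-crossing handshake pairings are non-crossing perfect matchings on a circle, counted by C_9. So A = C_9 = 4862.
A rooted plane tree on 9 nodes has 8 edges, and such trees are counted by C_8. So B = C_8 = 1430.
A − B = 4862 − 1430 = 3432.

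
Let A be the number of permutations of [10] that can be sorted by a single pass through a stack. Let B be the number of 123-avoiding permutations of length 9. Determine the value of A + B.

Stack-sortable permutations are exactly the 231-avoiding ones, counted by C_n; here n = 10. So A = C_10 = 16796.
Permutations of [n] avoiding any single length-3 pattern are counted by C_n; here n = 9. So B = C_9 = 4862.
A + B = 16796 + 4862 = 21658.

21658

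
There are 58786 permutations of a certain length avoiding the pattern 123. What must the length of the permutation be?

Permutations of [n] avoiding a fixed length-3 pattern are counted by C_n. Since C_11 = 58786, the index is 11.

11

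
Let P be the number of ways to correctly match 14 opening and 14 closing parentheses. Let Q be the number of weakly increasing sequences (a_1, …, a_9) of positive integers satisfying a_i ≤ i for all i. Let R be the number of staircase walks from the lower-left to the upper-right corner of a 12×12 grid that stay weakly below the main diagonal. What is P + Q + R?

With 14 pairs the number of balanced bracket strings is the Catalan number C_14. So P = C_14 = 2674440.
Weakly increasing sequences with a_i ≤ i biject with Dyck paths of semilength 9, so there are C_9. So Q = C_9 = 4862.
Monotone paths in an n×n grid that stay weakly below the diagonal are counted by C_n; here n = 12. So R = C_12 = 208012.
P + Q + R = 2674440 + 4862 + 208012 = 2887314.

2887314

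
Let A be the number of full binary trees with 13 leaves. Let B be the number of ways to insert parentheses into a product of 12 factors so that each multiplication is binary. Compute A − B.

A full binary tree with L leaves has L−1 internal nodes and is counted by C_{L−1}; L = 13 gives C_12. So A = C_12 = 208012.
Bracketing 12 factors into binary products is counted by C_{12−1} = C_11. So B = C_11 = 58786.
A − B = 208012 − 58786 = 149226.

149226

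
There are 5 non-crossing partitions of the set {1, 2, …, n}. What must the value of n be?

Non-crossing partitions of [n] are counted by C_n, and C_3 = 5.

3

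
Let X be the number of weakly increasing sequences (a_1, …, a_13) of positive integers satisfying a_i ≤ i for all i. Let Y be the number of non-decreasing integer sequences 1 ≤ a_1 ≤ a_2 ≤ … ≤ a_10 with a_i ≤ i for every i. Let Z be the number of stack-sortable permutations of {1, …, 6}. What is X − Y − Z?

725972

Such sub-staircase sequences of length n are counted by C_n; here n = 13. So X = C_13 = 742900.
Weakly increasing sequences with a_i ≤ i biject with Dyck paths of semilength 10, so there are C_10. So Y = C_10 = 16796.
By Knuth's characterisation, the stack-sortable permutations of length 6 are the 231-avoiders, numbering C_6. So Z = C_6 = 132.
X − Y − Z = 742900 − 16796 − 132 = 725972.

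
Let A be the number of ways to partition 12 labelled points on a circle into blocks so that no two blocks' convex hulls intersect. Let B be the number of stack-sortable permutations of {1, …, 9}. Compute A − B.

203150

Non-crossing partitions of an n-element set are counted by C_n; here n = 12. So A = C_12 = 208012.
Stack-sortable permutations are exactly the 231-avoiding ones, counted by C_n; here n = 9. So B = C_9 = 4862.
A − B = 208012 − 4862 = 203150.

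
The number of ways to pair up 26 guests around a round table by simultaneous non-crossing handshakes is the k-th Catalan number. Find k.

13

With 26 = 2·13 people, non-crossing handshake pairings are non-crossing perfect matchings on a circle, counted by C_13.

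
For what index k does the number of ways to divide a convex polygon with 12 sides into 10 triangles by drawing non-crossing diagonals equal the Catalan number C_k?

10

A convex 12-gon is triangulated into 10 triangles, and the number of such triangulations is the Catalan number C_{12−2} = C_10.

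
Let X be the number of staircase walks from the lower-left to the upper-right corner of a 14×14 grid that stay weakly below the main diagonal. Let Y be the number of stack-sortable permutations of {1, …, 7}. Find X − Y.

Monotone paths in an n×n grid that stay weakly below the diagonal are counted by C_n; here n = 14. So X = C_14 = 2674440.
Stack-sortable permutations are exactly the 231-avoiding ones, counted by C_n; here n = 7. So Y = C_7 = 429.
X − Y = 2674440 − 429 = 2674011.

2674011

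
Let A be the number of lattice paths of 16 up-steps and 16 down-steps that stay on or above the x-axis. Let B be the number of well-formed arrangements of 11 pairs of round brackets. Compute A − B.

35298884

Dyck paths of semilength n (length 2n) are counted by C_n; here n = 16. So A = C_16 = 35357670.
A balanced arrangement of 11 bracket pairs is a Dyck word of semilength 11, so the count is C_11. So B = C_11 = 58786.
A − B = 35357670 − 58786 = 35298884.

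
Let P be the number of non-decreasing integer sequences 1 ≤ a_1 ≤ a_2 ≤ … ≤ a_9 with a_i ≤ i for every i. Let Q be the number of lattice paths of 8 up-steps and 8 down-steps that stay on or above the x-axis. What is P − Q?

3432

Weakly increasing sequences with a_i ≤ i biject with Dyck paths of semilength 9, so there are C_9. So P = C_9 = 4862.
Dyck paths of semilength n (length 2n) are counted by C_n; here n = 8. So Q = C_8 = 1430.
P − Q = 4862 − 1430 = 3432.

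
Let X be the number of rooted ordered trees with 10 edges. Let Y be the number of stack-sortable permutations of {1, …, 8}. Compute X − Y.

Rooted ordered trees with n edges are counted by C_n; here n = 10. So X = C_10 = 16796.
By Knuth's characterisation, the stack-sortable permutations of length 8 are the 231-avoiders, numbering C_8. So Y = C_8 = 1430.
X − Y = 16796 − 1430 = 15366.

15366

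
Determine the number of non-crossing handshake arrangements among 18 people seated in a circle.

Non-crossing handshake pairings of 2n people are counted by C_n; 18 people gives n = 9.
C_9 = C_8 · 2(2·8+1)/(8+2) = 1430 · 34/10 = 4862.

4862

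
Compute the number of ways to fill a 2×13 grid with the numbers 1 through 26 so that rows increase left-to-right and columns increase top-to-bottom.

742900

By the hook-length formula (or a Dyck-path bijection), SYT of shape 2×13 number C_13.
C_13 = C_12 · 2(2·12+1)/(12+2) = 208012 · 50/14 = 742900.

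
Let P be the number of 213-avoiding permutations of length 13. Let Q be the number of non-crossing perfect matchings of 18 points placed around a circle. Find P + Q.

747762

Permutations of [n] avoiding any single length-3 pattern are counted by C_n; here n = 13. So P = C_13 = 742900.
Pairing 18 circle points by 9 non-crossing chords gives C_9 matchings. So Q = C_9 = 4862.
P + Q = 742900 + 4862 = 747762.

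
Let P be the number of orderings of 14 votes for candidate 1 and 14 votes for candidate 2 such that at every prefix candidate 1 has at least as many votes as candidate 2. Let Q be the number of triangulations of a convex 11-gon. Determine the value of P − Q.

Reading a vote for the leader as '(' and for the other as ')' turns such a sequence into a balanced string of 14 pairs, so the count is C_14. So P = C_14 = 2674440.
The number of triangulations of an 11-gon is the Catalan number C_9 (index = sides − 2). So Q = C_9 = 4862.
P − Q = 2674440 − 4862 = 2669578.

2669578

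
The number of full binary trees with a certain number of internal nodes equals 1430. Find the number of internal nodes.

Full binary trees with n internal nodes are counted by C_n. The Catalan number equal to 1430 is C_8.

8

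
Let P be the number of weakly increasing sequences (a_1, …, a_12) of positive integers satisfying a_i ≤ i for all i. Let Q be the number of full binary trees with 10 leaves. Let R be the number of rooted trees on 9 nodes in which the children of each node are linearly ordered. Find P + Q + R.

214304

Weakly increasing sequences with a_i ≤ i biject with Dyck paths of semilength 12, so there are C_12. So P = C_12 = 208012.
Full binary trees with 10 leaves have 10−1 = 9 internal nodes, so there are C_9 of them. So Q = C_9 = 4862.
Rooted ordered (plane) trees on m nodes have m−1 edges and are counted by C_{m−1}; m = 9 gives C_8. So R = C_8 = 1430.
P + Q + R = 208012 + 4862 + 1430 = 214304.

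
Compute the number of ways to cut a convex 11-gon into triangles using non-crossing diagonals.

The number of triangulations of an 11-gon is the Catalan number C_9 (index = sides − 2).
C_9 = C(18,9)/10 = 48620/10 = 4862.

4862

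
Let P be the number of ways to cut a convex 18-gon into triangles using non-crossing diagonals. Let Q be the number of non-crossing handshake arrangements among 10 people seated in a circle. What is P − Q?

35357628

A convex 18-gon is triangulated into 16 triangles, and the number of such triangulations is the Catalan number C_{18−2} = C_16. So P = C_16 = 35357670.
With 10 = 2·5 people, non-crossing handshake pairings are non-crossing perfect matchings on a circle, counted by C_5. So Q = C_5 = 42.
P − Q = 35357670 − 42 = 35357628.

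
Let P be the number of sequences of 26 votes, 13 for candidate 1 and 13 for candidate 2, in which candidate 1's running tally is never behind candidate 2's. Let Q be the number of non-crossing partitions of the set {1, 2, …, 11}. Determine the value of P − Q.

684114

Ballot sequences with n votes each where one side never trails are Dyck words, counted by C_n; here n = 13. So P = C_13 = 742900.
The non-crossing partitions of [11] form a lattice of size C_11. So Q = C_11 = 58786.
P − Q = 742900 − 58786 = 684114.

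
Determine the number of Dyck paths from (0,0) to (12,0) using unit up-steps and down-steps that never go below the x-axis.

A Dyck path with 6 up-steps and 6 down-steps has semilength 6, so there are C_6 of them.
C_6 = C_5 · 2(2·5+1)/(5+2) = 42 · 22/7 = 132.

132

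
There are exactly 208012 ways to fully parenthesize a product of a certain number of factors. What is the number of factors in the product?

Parenthesizations of m factors are counted by C_{m−1}. The Catalan number equal to 208012 is C_12.
So the index is 12, and the number of factors is 12 + 1 = 13.

13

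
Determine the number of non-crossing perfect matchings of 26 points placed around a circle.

742900

Pairing 26 circle points by 13 non-crossing chords gives C_13 matchings.
C_13 = C(26,13)/14 = 10400600/14 = 742900.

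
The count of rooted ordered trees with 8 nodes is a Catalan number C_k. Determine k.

Rooted ordered (plane) trees on m nodes have m−1 edges and are counted by C_{m−1}; m = 8 gives C_7.

7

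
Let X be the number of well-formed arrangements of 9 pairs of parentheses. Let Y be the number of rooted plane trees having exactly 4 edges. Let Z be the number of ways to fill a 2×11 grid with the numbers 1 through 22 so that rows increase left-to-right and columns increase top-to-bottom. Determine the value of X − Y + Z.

Balanced strings of n pairs of brackets are counted by C_n; here n = 9. So X = C_9 = 4862.
A rooted plane tree with 4 edges has 5 nodes, and the count is C_4. So Y = C_4 = 14.
By the hook-length formula (or a Dyck-path bijection), SYT of shape 2×11 number C_11. So Z = C_11 = 58786.
X − Y + Z = 4862 − 14 + 58786 = 63634.

63634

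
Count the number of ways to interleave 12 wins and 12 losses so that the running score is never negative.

208012

Reading a vote for the leader as '(' and for the other as ')' turns such a sequence into a balanced string of 12 pairs, so the count is C_12.
C_12 = C(24,12)/13 = 2704156/13 = 208012.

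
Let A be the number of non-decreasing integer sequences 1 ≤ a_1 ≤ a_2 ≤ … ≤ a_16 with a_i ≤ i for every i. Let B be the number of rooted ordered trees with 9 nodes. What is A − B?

35356240

Weakly increasing sequences with a_i ≤ i biject with Dyck paths of semilength 16, so there are C_16. So A = C_16 = 35357670.
A rooted plane tree on 9 nodes has 8 edges, and such trees are counted by C_8. So B = C_8 = 1430.
A − B = 35357670 − 1430 = 35356240.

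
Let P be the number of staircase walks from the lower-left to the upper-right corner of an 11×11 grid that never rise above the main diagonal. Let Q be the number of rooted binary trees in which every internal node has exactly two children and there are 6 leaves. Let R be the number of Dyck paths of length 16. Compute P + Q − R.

Sub-diagonal monotone paths from (0,0) to (11,11) biject with Dyck paths of semilength 11, giving C_11. So P = C_11 = 58786.
A full binary tree with L leaves has L−1 internal nodes and is counted by C_{L−1}; L = 6 gives C_5. So Q = C_5 = 42.
Paths of 8 up- and 8 down-steps that never dip below the axis are Dyck paths; their count is C_8. So R = C_8 = 1430.
P + Q − R = 58786 + 42 − 1430 = 57398.

57398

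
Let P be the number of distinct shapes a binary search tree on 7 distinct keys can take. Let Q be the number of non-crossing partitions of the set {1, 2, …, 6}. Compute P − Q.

297

There are C_n binary search tree shapes on n keys; with n = 7 that is C_7. So P = C_7 = 429.
The non-crossing partitions of [6] form a lattice of size C_6. So Q = C_6 = 132.
P − Q = 429 − 132 = 297.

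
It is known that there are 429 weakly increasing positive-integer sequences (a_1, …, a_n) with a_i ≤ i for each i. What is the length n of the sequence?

Such sub-staircase sequences of length n are counted by C_n; 429 = C_7.

7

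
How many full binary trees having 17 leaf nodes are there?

35357670

A full binary tree with L leaves has L−1 internal nodes and is counted by C_{L−1}; L = 17 gives C_16.
C_16 = C(32,16)/17 = 601080390/17 = 35357670.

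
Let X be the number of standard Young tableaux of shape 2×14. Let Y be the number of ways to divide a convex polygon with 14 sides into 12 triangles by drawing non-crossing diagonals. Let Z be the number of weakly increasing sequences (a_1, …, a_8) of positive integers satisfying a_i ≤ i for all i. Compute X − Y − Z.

Standard Young tableaux of shape 2×n are counted by C_n; here n = 14. So X = C_14 = 2674440.
Triangulations of a convex m-gon are counted by C_{m−2}; with m = 14 this is C_12. So Y = C_12 = 208012.
Weakly increasing sequences with a_i ≤ i biject with Dyck paths of semilength 8, so there are C_8. So Z = C_8 = 1430.
X − Y − Z = 2674440 − 208012 − 1430 = 2464998.

2464998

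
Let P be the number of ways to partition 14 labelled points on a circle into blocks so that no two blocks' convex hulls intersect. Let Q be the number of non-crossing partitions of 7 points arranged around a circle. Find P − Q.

2674011

Non-crossing partitions of an n-element set are counted by C_n; here n = 14. So P = C_14 = 2674440.
Non-crossing partitions of an n-element set are counted by C_n; here n = 7. So Q = C_7 = 429.
P − Q = 2674440 − 429 = 2674011.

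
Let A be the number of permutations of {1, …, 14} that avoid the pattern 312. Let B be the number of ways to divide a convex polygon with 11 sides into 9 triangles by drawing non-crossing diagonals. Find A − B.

2669578

Permutations of [n] avoiding any single length-3 pattern are counted by C_n; here n = 14. So A = C_14 = 2674440.
Triangulations of a convex m-gon are counted by C_{m−2}; with m = 11 this is C_9. So B = C_9 = 4862.
A − B = 2674440 − 4862 = 2669578.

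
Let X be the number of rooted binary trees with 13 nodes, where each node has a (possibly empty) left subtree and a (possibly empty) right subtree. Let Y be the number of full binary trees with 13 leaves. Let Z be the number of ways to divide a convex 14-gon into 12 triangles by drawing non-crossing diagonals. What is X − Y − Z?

326876

Binary trees (left/right distinguished) on n nodes are counted by C_n; here n = 13. So X = C_13 = 742900.
Full binary trees with 13 leaves have 13−1 = 12 internal nodes, so there are C_12 of them. So Y = C_12 = 208012.
Triangulations of a convex m-gon are counted by C_{m−2}; with m = 14 this is C_12. So Z = C_12 = 208012.
X − Y − Z = 742900 − 208012 − 208012 = 326876.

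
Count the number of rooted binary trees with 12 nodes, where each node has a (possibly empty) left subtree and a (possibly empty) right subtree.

208012

There are C_n binary search tree shapes on n keys; with n = 12 that is C_12.
C_12 = C_11 · 2(2·11+1)/(11+2) = 58786 · 46/13 = 208012.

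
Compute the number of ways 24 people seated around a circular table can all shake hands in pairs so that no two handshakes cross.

With 24 = 2·12 people, non-crossing handshake pairings are non-crossing perfect matchings on a circle, counted by C_12.
C_12 = C(24,12)/13 = 2704156/13 = 208012.

208012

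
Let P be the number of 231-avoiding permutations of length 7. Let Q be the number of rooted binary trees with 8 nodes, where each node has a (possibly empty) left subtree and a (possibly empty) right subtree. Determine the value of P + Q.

For any fixed pattern of length 3, the pattern-avoiding permutations of [7] number C_7. So P = C_7 = 429.
Rooted binary trees with 8 nodes (each child slot possibly empty) number C_8. So Q = C_8 = 1430.
P + Q = 429 + 1430 = 1859.

1859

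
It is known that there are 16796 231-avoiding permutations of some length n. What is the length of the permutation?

10

Permutations of [n] avoiding a fixed length-3 pattern are counted by C_n; 16796 = C_10.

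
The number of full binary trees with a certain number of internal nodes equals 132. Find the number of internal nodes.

6

Full binary trees with n internal nodes are counted by C_n. Since C_6 = 132, the index is 6.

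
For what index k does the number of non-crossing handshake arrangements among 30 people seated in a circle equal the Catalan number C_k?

Non-crossing handshake pairings of 2n people are counted by C_n; 30 people gives n = 15.

15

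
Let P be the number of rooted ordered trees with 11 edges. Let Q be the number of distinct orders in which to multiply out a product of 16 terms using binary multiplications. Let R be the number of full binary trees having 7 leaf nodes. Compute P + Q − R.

9753499

Rooted ordered trees with n edges are counted by C_n; here n = 11. So P = C_11 = 58786.
Ways to associate a product of 16 factors correspond to binary trees on 16 leaves, so the count is C_15. So Q = C_15 = 9694845.
A full binary tree with L leaves has L−1 internal nodes and is counted by C_{L−1}; L = 7 gives C_6. So R = C_6 = 132.
P + Q − R = 58786 + 9694845 − 132 = 9753499.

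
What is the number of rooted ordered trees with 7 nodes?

132

A rooted plane tree on 7 nodes has 6 edges, and such trees are counted by C_6.
C_6 = C_5 · 2(2·5+1)/(5+2) = 42 · 22/7 = 132.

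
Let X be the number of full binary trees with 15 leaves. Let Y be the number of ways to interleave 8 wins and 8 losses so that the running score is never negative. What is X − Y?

2673010

Full binary trees with 15 leaves have 15−1 = 14 internal nodes, so there are C_14 of them. So X = C_14 = 2674440.
Reading a vote for the leader as '(' and for the other as ')' turns such a sequence into a balanced string of 8 pairs, so the count is C_8. So Y = C_8 = 1430.
X − Y = 2674440 − 1430 = 2673010.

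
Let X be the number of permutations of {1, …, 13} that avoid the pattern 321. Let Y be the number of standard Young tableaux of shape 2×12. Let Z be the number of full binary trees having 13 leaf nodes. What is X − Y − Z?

For any fixed pattern of length 3, the pattern-avoiding permutations of [13] number C_13. So X = C_13 = 742900.
By the hook-length formula (or a Dyck-path bijection), SYT of shape 2×12 number C_12. So Y = C_12 = 208012.
A full binary tree with L leaves has L−1 internal nodes and is counted by C_{L−1}; L = 13 gives C_12. So Z = C_12 = 208012.
X − Y − Z = 742900 − 208012 − 208012 = 326876.

326876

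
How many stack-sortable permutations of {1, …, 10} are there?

Stack-sortable permutations are exactly the 231-avoiding ones, counted by C_n; here n = 10.
C_10 = 16796.

16796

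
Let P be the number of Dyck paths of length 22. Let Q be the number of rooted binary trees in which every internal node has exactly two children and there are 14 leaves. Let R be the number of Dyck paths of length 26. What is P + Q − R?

Dyck paths of semilength n (length 2n) are counted by C_n; here n = 11. So P = C_11 = 58786.
A full binary tree with L leaves has L−1 internal nodes and is counted by C_{L−1}; L = 14 gives C_13. So Q = C_13 = 742900.
Paths of 13 up- and 13 down-steps that never dip below the axis are Dyck paths; their count is C_13. So R = C_13 = 742900.
P + Q − R = 58786 + 742900 − 742900 = 58786.

58786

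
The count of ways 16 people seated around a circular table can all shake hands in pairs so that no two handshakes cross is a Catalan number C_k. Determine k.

8

Non-crossing handshake pairings of 2n people are counted by C_n; 16 people gives n = 8.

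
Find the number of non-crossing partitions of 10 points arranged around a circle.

16796

The non-crossing partitions of [10] form a lattice of size C_10.
C_10 = C(20,10)/11 = 184756/11 = 16796.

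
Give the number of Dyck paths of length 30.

A Dyck path with 15 up-steps and 15 down-steps has semilength 15, so there are C_15 of them.
C_15 = C(30,15)/16 = 155117520/16 = 9694845.

9694845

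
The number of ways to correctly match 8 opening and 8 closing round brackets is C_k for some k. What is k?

8

A balanced arrangement of 8 bracket pairs is a Dyck word of semilength 8, so the count is C_8.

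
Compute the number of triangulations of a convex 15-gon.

Triangulations of a convex m-gon are counted by C_{m−2}; with m = 15 this is C_13.
C_13 = C(26,13)/14 = 10400600/14 = 742900.

742900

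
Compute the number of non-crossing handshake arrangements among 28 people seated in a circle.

2674440

Non-crossing handshake pairings of 2n people are counted by C_n; 28 people gives n = 14.
C_14 = C(28,14)/15 = 40116600/15 = 2674440.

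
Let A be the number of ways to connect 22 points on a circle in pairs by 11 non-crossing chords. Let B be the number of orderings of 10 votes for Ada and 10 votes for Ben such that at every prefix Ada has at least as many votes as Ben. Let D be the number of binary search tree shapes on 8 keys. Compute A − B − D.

Non-crossing perfect matchings of 2n points on a circle are counted by C_n; with 22 points, n = 11. So A = C_11 = 58786.
Reading a vote for the leader as '(' and for the other as ')' turns such a sequence into a balanced string of 10 pairs, so the count is C_10. So B = C_10 = 16796.
Binary trees (left/right distinguished) on n nodes are counted by C_n; here n = 8. So D = C_8 = 1430.
A − B − D = 58786 − 16796 − 1430 = 40560.

40560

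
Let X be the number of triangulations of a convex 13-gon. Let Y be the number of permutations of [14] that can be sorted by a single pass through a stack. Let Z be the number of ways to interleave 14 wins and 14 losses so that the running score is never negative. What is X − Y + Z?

A convex 13-gon is triangulated into 11 triangles, and the number of such triangulations is the Catalan number C_{13−2} = C_11. So X = C_11 = 58786.
By Knuth's characterisation, the stack-sortable permutations of length 14 are the 231-avoiders, numbering C_14. So Y = C_14 = 2674440.
Reading a vote for the leader as '(' and for the other as ')' turns such a sequence into a balanced string of 14 pairs, so the count is C_14. So Z = C_14 = 2674440.
X − Y + Z = 58786 − 2674440 + 2674440 = 58786.

58786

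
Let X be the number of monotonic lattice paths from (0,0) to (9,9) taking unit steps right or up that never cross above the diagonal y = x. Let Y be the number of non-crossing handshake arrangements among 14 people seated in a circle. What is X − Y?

Monotone paths in an n×n grid that stay weakly below the diagonal are counted by C_n; here n = 9. So X = C_9 = 4862.
With 14 = 2·7 people, non-crossing handshake pairings are non-crossing perfect matchings on a circle, counted by C_7. So Y = C_7 = 429.
X − Y = 4862 − 429 = 4433.

4433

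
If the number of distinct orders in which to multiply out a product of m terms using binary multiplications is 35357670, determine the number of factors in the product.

Parenthesizations of m factors are counted by C_{m−1}. Since C_16 = 35357670, the index is 16.
So the index is 16, and the number of factors is 16 + 1 = 17.

17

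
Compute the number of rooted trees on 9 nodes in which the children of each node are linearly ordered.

1430

Rooted ordered (plane) trees on m nodes have m−1 edges and are counted by C_{m−1}; m = 9 gives C_8.
C_8 = C(16,8)/9 = 12870/9 = 1430.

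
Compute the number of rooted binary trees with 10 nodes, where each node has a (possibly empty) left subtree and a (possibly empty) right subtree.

There are C_n binary search tree shapes on n keys; with n = 10 that is C_10.
C_10 = C_9 · 2(2·9+1)/(9+2) = 4862 · 38/11 = 16796.

16796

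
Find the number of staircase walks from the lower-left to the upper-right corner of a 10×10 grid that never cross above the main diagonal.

16796

Sub-diagonal monotone paths from (0,0) to (10,10) biject with Dyck paths of semilength 10, giving C_10.
C_10 = C_9 · 2(2·9+1)/(9+2) = 4862 · 38/11 = 16796.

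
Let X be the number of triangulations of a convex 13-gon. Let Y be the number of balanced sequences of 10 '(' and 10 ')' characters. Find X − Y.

41990

Triangulations of a convex m-gon are counted by C_{m−2}; with m = 13 this is C_11. So X = C_11 = 58786.
Balanced strings of n pairs of brackets are counted by C_n; here n = 10. So Y = C_10 = 16796.
X − Y = 58786 − 16796 = 41990.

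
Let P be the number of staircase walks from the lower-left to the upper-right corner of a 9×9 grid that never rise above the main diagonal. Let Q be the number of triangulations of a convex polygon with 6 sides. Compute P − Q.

4848

Sub-diagonal monotone paths from (0,0) to (9,9) biject with Dyck paths of semilength 9, giving C_9. So P = C_9 = 4862.
Triangulations of a convex m-gon are counted by C_{m−2}; with m = 6 this is C_4. So Q = C_4 = 14.
P − Q = 4862 − 14 = 4848.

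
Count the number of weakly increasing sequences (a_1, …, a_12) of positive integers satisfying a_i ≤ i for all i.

208012

Such sub-staircase sequences of length n are counted by C_n; here n = 12.
C_12 = 208012.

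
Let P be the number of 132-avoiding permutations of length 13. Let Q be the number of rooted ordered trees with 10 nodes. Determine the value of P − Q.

For any fixed pattern of length 3, the pattern-avoiding permutations of [13] number C_13. So P = C_13 = 742900.
A rooted plane tree on 10 nodes has 9 edges, and such trees are counted by C_9. So Q = C_9 = 4862.
P − Q = 742900 − 4862 = 738038.

738038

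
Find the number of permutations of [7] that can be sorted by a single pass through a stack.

429

Stack-sortable permutations are exactly the 231-avoiding ones, counted by C_n; here n = 7.
C_7 = C(14,7)/8 = 3432/8 = 429.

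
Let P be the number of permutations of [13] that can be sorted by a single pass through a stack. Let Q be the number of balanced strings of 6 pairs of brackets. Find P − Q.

Stack-sortable permutations are exactly the 231-avoiding ones, counted by C_n; here n = 13. So P = C_13 = 742900.
Balanced strings of n pairs of brackets are counted by C_n; here n = 6. So Q = C_6 = 132.
P − Q = 742900 − 132 = 742768.

742768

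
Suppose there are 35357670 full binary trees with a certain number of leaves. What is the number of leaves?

Full binary trees with L leaves are counted by C_{L−1}. The Catalan number equal to 35357670 is C_16.
So the index is 16, and the number of leaves is 16 + 1 = 17.

17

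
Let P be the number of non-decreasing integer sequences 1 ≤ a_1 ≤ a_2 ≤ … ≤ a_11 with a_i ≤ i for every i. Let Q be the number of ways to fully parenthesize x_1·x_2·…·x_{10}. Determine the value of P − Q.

Such sub-staircase sequences of length n are counted by C_n; here n = 11. So P = C_11 = 58786.
Ways to associate a product of 10 factors correspond to binary trees on 10 leaves, so the count is C_9. So Q = C_9 = 4862.
P − Q = 58786 − 4862 = 53924.

53924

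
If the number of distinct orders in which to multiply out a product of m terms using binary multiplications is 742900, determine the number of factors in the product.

Parenthesizations of m factors are counted by C_{m−1}. Since C_13 = 742900, the index is 13.
So the index is 13, and the number of factors is 13 + 1 = 14.

14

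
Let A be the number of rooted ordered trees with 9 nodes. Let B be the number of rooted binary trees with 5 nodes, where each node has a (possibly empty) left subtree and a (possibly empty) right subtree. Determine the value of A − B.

1388

Rooted ordered (plane) trees on m nodes have m−1 edges and are counted by C_{m−1}; m = 9 gives C_8. So A = C_8 = 1430.
Binary trees (left/right distinguished) on n nodes are counted by C_n; here n = 5. So B = C_5 = 42.
A − B = 1430 − 42 = 1388.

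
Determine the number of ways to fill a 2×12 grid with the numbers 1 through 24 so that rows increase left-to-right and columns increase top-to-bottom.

By the hook-length formula (or a Dyck-path bijection), SYT of shape 2×12 number C_12.
C_12 = 208012.

208012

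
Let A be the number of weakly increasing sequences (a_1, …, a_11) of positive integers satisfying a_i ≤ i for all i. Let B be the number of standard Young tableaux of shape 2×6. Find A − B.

58654

Weakly increasing sequences with a_i ≤ i biject with Dyck paths of semilength 11, so there are C_11. So A = C_11 = 58786.
Standard Young tableaux of shape 2×n are counted by C_n; here n = 6. So B = C_6 = 132.
A − B = 58786 − 132 = 58654.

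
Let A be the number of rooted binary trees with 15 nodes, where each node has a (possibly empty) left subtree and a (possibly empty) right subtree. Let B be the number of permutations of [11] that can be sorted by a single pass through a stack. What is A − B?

Binary trees (left/right distinguished) on n nodes are counted by C_n; here n = 15. So A = C_15 = 9694845.
By Knuth's characterisation, the stack-sortable permutations of length 11 are the 231-avoiders, numbering C_11. So B = C_11 = 58786.
A − B = 9694845 − 58786 = 9636059.

9636059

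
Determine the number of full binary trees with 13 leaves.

Full binary trees with 13 leaves have 13−1 = 12 internal nodes, so there are C_12 of them.
C_12 = 208012.

208012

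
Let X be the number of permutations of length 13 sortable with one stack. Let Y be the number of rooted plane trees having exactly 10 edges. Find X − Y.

726104

Stack-sortable permutations are exactly the 231-avoiding ones, counted by C_n; here n = 13. So X = C_13 = 742900.
A rooted plane tree with 10 edges has 11 nodes, and the count is C_10. So Y = C_10 = 16796.
X − Y = 742900 − 16796 = 726104.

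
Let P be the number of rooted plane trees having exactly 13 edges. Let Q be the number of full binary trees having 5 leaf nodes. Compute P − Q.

Rooted ordered trees with n edges are counted by C_n; here n = 13. So P = C_13 = 742900.
Full binary trees with 5 leaves have 5−1 = 4 internal nodes, so there are C_4 of them. So Q = C_4 = 14.
P − Q = 742900 − 14 = 742886.

742886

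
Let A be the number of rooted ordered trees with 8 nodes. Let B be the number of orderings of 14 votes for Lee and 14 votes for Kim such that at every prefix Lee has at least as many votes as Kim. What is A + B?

2674869

A rooted plane tree on 8 nodes has 7 edges, and such trees are counted by C_7. So A = C_7 = 429.
Reading a vote for the leader as '(' and for the other as ')' turns such a sequence into a balanced string of 14 pairs, so the count is C_14. So B = C_14 = 2674440.
A + B = 429 + 2674440 = 2674869.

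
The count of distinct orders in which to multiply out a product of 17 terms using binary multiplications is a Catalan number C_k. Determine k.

Parenthesizations of m factors correspond to full binary trees with m leaves, counted by C_{m−1}; m = 17 gives C_16.

16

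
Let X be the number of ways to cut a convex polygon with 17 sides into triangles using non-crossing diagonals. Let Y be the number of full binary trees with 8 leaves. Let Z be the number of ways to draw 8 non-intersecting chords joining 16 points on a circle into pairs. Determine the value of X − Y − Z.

9692986

A convex 17-gon is triangulated into 15 triangles, and the number of such triangulations is the Catalan number C_{17−2} = C_15. So X = C_15 = 9694845.
A full binary tree with L leaves has L−1 internal nodes and is counted by C_{L−1}; L = 8 gives C_7. So Y = C_7 = 429.
Pairing 16 circle points by 8 non-crossing chords gives C_8 matchings. So Z = C_8 = 1430.
X − Y − Z = 9694845 − 429 − 1430 = 9692986.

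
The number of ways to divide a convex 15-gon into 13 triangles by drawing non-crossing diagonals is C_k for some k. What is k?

13

A convex 15-gon is triangulated into 13 triangles, and the number of such triangulations is the Catalan number C_{15−2} = C_13.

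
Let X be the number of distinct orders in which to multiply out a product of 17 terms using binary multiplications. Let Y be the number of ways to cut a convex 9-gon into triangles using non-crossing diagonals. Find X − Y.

35357241

Bracketing 17 factors into binary products is counted by C_{17−1} = C_16. So X = C_16 = 35357670.
The number of triangulations of a 9-gon is the Catalan number C_7 (index = sides − 2). So Y = C_7 = 429.
X − Y = 35357670 − 429 = 35357241.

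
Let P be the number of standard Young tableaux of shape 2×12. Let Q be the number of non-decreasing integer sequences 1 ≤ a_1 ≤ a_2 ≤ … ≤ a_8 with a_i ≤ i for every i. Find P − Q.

Standard Young tableaux of shape 2×n are counted by C_n; here n = 12. So P = C_12 = 208012.
Such sub-staircase sequences of length n are counted by C_n; here n = 8. So Q = C_8 = 1430.
P − Q = 208012 − 1430 = 206582.

206582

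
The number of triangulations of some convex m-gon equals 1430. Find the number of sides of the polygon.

10

Triangulations of a convex m-gon are counted by C_{m−2}; 1430 = C_8.
So m − 2 = 8, giving m = 10 sides.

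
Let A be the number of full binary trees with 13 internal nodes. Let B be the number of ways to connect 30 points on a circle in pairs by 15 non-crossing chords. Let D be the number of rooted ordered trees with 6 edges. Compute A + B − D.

10437613

The number of full binary trees on 13 internal nodes is the Catalan number C_13. So A = C_13 = 742900.
Non-crossing perfect matchings of 2n points on a circle are counted by C_n; with 30 points, n = 15. So B = C_15 = 9694845.
Rooted ordered trees with n edges are counted by C_n; here n = 6. So D = C_6 = 132.
A + B − D = 742900 + 9694845 − 132 = 10437613.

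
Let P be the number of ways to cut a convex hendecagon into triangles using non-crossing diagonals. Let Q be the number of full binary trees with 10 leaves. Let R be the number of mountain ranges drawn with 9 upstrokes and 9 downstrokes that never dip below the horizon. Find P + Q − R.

Triangulations of a convex m-gon are counted by C_{m−2}; with m = 11 this is C_9. So P = C_9 = 4862.
Full binary trees with 10 leaves have 10−1 = 9 internal nodes, so there are C_9 of them. So Q = C_9 = 4862.
Dyck paths of semilength n (length 2n) are counted by C_n; here n = 9. So R = C_9 = 4862.
P + Q − R = 4862 + 4862 − 4862 = 4862.

4862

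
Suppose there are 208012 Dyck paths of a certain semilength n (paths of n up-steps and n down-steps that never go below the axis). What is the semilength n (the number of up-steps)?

Dyck paths of semilength n are counted by C_n. Since C_12 = 208012, the index is 12.

12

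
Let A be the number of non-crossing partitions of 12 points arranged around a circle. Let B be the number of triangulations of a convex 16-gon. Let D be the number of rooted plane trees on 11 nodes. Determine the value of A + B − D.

Non-crossing partitions of an n-element set are counted by C_n; here n = 12. So A = C_12 = 208012.
A convex 16-gon is triangulated into 14 triangles, and the number of such triangulations is the Catalan number C_{16−2} = C_14. So B = C_14 = 2674440.
A rooted plane tree on 11 nodes has 10 edges, and such trees are counted by C_10. So D = C_10 = 16796.
A + B − D = 208012 + 2674440 − 16796 = 2865656.

2865656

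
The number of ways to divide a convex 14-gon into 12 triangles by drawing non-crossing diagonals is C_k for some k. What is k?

Triangulations of a convex m-gon are counted by C_{m−2}; with m = 14 this is C_12.

12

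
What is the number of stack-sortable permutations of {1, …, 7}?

Stack-sortable permutations are exactly the 231-avoiding ones, counted by C_n; here n = 7.
C_7 = C(14,7)/8 = 3432/8 = 429.

429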